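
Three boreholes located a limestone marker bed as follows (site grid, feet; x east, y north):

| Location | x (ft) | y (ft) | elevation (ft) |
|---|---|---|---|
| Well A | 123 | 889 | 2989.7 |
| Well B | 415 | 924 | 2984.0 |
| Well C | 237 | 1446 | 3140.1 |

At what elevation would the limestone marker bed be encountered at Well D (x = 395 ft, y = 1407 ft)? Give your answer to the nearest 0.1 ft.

3120.7 ft

Let the plane be z = a·x + b·y + c.
Well B−Well A: 292a + 35b = −5.7;  Well C−Well A: 114a + 557b = 150.4.
Solving gives a = −0.053191, b = 0.280904.
Then c = 2989.7 − a·123 − b·889 = 2746.52.
At (395, 1407): z = −21.0 + 395.2 + 2746.52 = 3120.7 ft.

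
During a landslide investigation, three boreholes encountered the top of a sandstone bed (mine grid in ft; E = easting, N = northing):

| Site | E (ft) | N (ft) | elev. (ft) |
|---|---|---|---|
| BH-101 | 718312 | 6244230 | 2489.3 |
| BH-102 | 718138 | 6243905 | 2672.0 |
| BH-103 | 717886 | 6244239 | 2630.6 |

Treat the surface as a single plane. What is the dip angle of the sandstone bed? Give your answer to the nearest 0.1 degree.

Let the plane be z = a·E + b·N + c.
BH-102−BH-101: −174a − 325b = 182.7;  BH-103−BH-101: −426a + 9b = 141.3.
Solving gives a = −0.33972, b = −0.38027.
Gradient magnitude |∇z| = √(a² + b²) = √(0.11541 + 0.14461) = 0.50992.
True dip = arctan(0.50992) = 27.0°, dipping toward NE (azimuth ≈ 042°).

27.0°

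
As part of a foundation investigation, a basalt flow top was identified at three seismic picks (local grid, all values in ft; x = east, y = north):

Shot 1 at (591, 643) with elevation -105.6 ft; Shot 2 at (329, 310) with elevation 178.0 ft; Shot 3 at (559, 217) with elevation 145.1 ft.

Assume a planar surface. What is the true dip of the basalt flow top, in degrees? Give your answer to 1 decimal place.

33.9°

Let the plane be z = a·x + b·y + c.
Shot 2−Shot 1: −262a − 333b = 283.6;  Shot 3−Shot 1: −32a − 426b = 250.7.
Solving gives a = −0.36977, b = −0.56072.
Gradient magnitude |∇z| = √(a² + b²) = √(0.13673 + 0.31441) = 0.67167.
True dip = arctan(0.67167) = 33.9°, dipping toward NNE (azimuth ≈ 033°).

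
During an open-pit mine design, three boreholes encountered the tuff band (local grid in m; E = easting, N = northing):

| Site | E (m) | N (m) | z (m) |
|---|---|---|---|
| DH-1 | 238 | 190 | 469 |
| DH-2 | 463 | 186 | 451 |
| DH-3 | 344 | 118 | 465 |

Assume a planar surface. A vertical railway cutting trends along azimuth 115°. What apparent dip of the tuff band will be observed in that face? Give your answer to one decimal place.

2.7°

Let the plane be z = a·E + b·N + c.
DH-2−DH-1: 225a − 4b = −18;  DH-3−DH-1: 106a − 72b = −4.
Solving gives a = −0.08114, b = −0.06389.
Unit vector along 115° is (sin 115°, cos 115°) = (0.9063, -0.4226).
Slope in that direction = a·(0.9063) + b·(-0.4226) = −0.04653.
Apparent dip = arctan|0.04653| = 2.7° (true dip is 5.9°, so apparent ≤ true as expected).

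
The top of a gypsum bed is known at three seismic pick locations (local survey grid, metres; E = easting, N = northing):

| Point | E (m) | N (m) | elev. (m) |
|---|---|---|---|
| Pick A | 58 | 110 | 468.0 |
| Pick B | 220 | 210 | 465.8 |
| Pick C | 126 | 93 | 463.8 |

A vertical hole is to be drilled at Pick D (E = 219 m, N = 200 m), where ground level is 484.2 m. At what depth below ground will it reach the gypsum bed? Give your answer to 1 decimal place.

18.9 m

Let the plane be z = a·E + b·N + c.
Pick B−Pick A: 162a + 100b = −2.2;  Pick C−Pick A: 68a − 17b = −4.2.
Solving gives a = −0.04788, b = 0.05556.
Then c = 468 − a·58 − b·110 = 464.67.
At (219, 200): z_contact = −10.48 + 11.11 + 464.67 = 465.29 m.
Depth below ground = 484.2 − 465.29 = 18.9 m.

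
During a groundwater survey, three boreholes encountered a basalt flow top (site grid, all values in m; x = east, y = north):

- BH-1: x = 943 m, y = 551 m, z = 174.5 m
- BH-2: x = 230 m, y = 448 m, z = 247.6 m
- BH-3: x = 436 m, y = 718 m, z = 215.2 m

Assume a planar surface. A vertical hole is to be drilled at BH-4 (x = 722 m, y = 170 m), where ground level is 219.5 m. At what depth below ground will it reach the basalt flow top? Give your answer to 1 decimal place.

Let the plane be z = a·x + b·y + c.
BH-2−BH-1: −713a − 103b = 73.1;  BH-3−BH-1: −507a + 167b = 40.7.
Solving gives a = −0.09574, b = −0.04695.
Then c = 174.5 − a·943 − b·551 = 290.66.
At (722, 170): z_contact = −69.13 − 7.98 + 290.66 = 213.55 m.
Depth below ground = 219.5 − 213.55 = 6.0 m.

6.0 m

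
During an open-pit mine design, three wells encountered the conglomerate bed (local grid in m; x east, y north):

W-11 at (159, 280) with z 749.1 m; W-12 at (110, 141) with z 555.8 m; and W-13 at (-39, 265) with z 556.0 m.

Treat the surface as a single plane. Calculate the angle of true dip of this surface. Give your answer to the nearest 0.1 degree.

54.4°

Let the plane be z = a·x + b·y + c.
W-12−W-11: −49a − 139b = −193.3;  W-13−W-11: −198a − 15b = −193.1.
Solving gives a = 0.89377, b = 1.07558.
Gradient magnitude |∇z| = √(a² + b²) = √(0.79882 + 1.15687) = 1.39846.
True dip = arctan(1.39846) = 54.4°, dipping toward SW (azimuth ≈ 220°).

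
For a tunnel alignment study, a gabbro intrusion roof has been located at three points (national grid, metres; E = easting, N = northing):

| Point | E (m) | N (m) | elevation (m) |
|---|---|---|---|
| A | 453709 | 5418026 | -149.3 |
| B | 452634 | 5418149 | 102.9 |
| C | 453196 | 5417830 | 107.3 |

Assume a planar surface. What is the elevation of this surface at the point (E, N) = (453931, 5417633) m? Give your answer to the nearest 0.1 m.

-4.7 m

Two edge vectors: A→B = (-1075, 123, 252.2), A→C = (-513, -196, 256.6).
Normal n = (A→B) × (A→C) = (80993, 146466.4, 273799).
So ∂z/∂E = −n_x/n_z = −0.295811891 and ∂z/∂N = −n_y/n_z = −0.534941326.
Intercept c from A: -149.3 + 134212.52 + 2898326.01 = 3032389.23.
At (453931, 5417633): z = −134278.2 − 2898115.8 + 3032389.23 = -4.7 m.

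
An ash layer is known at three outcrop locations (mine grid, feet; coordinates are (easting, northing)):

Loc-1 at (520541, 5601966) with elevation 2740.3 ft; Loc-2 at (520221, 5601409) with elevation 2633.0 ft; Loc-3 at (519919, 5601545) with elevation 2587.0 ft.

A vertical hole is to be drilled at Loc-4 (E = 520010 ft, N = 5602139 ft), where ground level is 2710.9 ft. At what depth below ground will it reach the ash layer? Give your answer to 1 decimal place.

Let the plane be z = a·E + b·N + c.
Loc-2−Loc-1: −320a − 557b = −107.3;  Loc-3−Loc-1: −622a − 421b = −153.3.
Solving gives a = 0.189930762, b = 0.083522722.
Then c = 2740.3 − a·520541 − b·5601966 = −564017.90.
At (520010, 5602139): z_contact = 98765.90 + 467905.90 − 564017.90 = 2653.90 ft.
Depth below ground = 2710.9 − 2653.90 = 57.0 ft.

57.0 ft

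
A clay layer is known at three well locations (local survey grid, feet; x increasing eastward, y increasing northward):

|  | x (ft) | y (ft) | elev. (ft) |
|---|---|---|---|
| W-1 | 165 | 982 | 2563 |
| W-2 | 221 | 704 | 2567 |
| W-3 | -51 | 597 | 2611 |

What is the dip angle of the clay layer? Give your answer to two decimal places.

Two edge vectors: W-1→W-2 = (56, -278, 4), W-1→W-3 = (-216, -385, 48).
Normal n = (W-1→W-2) × (W-1→W-3) = (-11804, -3552, -81608).
So ∂z/∂x = −n_x/n_z = −0.14464 and ∂z/∂y = −n_y/n_z = −0.04353.
Gradient magnitude |∇z| = √(a² + b²) = √(0.02092 + 0.00189) = 0.15105.
True dip = arctan(0.15105) = 8.59°, dipping toward ENE (azimuth ≈ 073°).

8.59°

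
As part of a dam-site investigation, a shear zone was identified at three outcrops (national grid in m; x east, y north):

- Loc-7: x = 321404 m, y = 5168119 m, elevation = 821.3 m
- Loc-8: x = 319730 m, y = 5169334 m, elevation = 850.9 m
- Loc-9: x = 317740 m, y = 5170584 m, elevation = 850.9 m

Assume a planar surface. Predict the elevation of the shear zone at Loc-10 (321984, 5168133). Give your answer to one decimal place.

889.8 m

Two edge vectors: Loc-7→Loc-8 = (-1674, 1215, 29.6), Loc-7→Loc-9 = (-3664, 2465, 29.6).
Normal n = (Loc-7→Loc-8) × (Loc-7→Loc-9) = (-37000, -58904, 325350).
So ∂z/∂x = −n_x/n_z = 0.113723682 and ∂z/∂y = −n_y/n_z = 0.181048102.
Intercept c from Loc-7: 821.3 − 36551.25 − 935678.14 = −971408.08.
At (321984, 5168133): z = 36617.2 + 935680.7 − 971408.08 = 889.8 m.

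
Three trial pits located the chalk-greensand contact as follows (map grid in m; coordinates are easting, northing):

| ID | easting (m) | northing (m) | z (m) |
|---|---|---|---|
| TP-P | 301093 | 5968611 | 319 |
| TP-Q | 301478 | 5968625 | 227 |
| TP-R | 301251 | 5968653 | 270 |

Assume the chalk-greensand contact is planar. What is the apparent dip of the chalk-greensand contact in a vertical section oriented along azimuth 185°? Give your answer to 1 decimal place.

Let the plane be z = a·easting + b·northing + c.
TP-Q−TP-P: 385a + 14b = −92;  TP-R−TP-P: 158a + 42b = −49.
Solving gives a = −0.22768, b = −0.31014.
Unit vector along 185° is (sin 185°, cos 185°) = (-0.0872, -0.9962).
Slope in that direction = a·(-0.0872) + b·(-0.9962) = 0.32881.
Apparent dip = arctan|0.32881| = 18.2° (true dip is 21.0°, so apparent ≤ true as expected).

18.2°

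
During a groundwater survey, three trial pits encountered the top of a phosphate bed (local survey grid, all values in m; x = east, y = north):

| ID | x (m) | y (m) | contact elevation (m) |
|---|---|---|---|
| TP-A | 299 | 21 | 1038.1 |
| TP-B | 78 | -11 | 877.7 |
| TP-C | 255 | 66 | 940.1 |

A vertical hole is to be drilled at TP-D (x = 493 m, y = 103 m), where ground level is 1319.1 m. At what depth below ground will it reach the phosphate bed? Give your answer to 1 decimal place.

Let the plane be z = a·x + b·y + c.
TP-B−TP-A: −221a − 32b = −160.4;  TP-C−TP-A: −44a + 45b = −98.
Solving gives a = 0.91201, b = −1.28604.
Then c = 1038.1 − a·299 − b·21 = 792.42.
At (493, 103): z_contact = 449.62 − 132.46 + 792.42 = 1109.57 m.
Depth below ground = 1319.1 − 1109.57 = 209.5 m.

209.5 m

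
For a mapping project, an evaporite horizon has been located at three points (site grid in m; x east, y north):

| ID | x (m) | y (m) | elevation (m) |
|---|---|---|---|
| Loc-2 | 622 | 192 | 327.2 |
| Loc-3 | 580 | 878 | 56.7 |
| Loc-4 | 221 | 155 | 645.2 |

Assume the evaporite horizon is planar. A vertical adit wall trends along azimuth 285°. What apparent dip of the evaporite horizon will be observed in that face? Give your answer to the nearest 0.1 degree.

31.5°

Two edge vectors: Loc-2→Loc-3 = (-42, 686, -270.5), Loc-2→Loc-4 = (-401, -37, 318).
Normal n = (Loc-2→Loc-3) × (Loc-2→Loc-4) = (208139.5, 121826.5, 276640).
So ∂z/∂x = −n_x/n_z = −0.75238 and ∂z/∂y = −n_y/n_z = −0.44038.
Unit vector along 285° is (sin 285°, cos 285°) = (-0.9659, 0.2588).
Slope in that direction = a·(-0.9659) + b·(0.2588) = 0.61277.
Apparent dip = arctan|0.61277| = 31.5° (true dip is 41.1°, so apparent ≤ true as expected).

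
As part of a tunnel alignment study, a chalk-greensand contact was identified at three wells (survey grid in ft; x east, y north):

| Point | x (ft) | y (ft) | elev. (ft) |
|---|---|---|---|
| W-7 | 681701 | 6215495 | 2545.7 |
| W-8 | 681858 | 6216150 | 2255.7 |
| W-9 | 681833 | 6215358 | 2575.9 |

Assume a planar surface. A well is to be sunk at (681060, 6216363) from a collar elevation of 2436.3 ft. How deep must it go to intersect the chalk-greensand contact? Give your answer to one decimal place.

118.0 ft

Two edge vectors: W-7→W-8 = (157, 655, -290), W-7→W-9 = (132, -137, 30.2).
Normal n = (W-7→W-8) × (W-7→W-9) = (-19949, -43021.4, -107969).
So ∂z/∂x = −n_x/n_z = −0.184765998 and ∂z/∂y = −n_y/n_z = −0.398460669.
Intercept c from W-7: 2545.7 + 125955.17 + 2476630.30 = 2605131.16.
At (681060, 6216363): z_contact = −125836.73 − 2476976.16 + 2605131.16 = 2318.27 ft.
Depth below ground = 2436.3 − 2318.27 = 118.0 ft.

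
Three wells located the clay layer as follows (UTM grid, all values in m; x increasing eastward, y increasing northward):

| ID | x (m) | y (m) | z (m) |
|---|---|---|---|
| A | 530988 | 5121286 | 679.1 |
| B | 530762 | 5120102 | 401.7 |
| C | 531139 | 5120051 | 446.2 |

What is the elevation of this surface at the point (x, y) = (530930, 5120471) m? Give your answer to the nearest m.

502 m

Two edge vectors: A→B = (-226, -1184, -277.4), A→C = (151, -1235, -232.9).
Normal n = (A→B) × (A→C) = (-66835.4, -94522.8, 457894).
So ∂z/∂x = −n_x/n_z = 0.14596260 and ∂z/∂y = −n_y/n_z = 0.20642944.
Intercept c from A: 679.1 − 77504.39 − 1057184.18 = −1134009.47.
At (530930, 5120471): z = 77495.9 + 1057015.9 − 1134009.47 = 502.4 m.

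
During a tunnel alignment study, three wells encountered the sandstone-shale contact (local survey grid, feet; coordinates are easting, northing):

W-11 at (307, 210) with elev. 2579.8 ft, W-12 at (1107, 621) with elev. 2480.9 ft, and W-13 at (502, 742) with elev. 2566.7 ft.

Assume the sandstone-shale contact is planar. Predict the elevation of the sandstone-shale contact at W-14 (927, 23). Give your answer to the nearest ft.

Two edge vectors: W-11→W-12 = (800, 411, -98.9), W-11→W-13 = (195, 532, -13.1).
Normal n = (W-11→W-12) × (W-11→W-13) = (47230.7, -8805.5, 345455).
So ∂z/∂easting = −n_x/n_z = −0.13672 and ∂z/∂northing = −n_y/n_z = 0.02549.
Intercept c from W-11: 2579.8 + 41.97 − 5.35 = 2616.42.
At (927, 23): z = −126.7 + 0.6 + 2616.42 = 2490.3 ft.

2490 ft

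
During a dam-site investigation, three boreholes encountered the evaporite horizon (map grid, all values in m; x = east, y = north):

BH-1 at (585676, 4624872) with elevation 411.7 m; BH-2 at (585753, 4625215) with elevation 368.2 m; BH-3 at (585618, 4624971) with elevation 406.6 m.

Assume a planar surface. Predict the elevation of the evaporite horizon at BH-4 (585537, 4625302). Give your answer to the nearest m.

379 m

Two edge vectors: BH-1→BH-2 = (77, 343, -43.5), BH-1→BH-3 = (-58, 99, -5.1).
Normal n = (BH-1→BH-2) × (BH-1→BH-3) = (2557.2, 2915.7, 27517).
So ∂z/∂x = −n_x/n_z = −0.09293164 and ∂z/∂y = −n_y/n_z = −0.10595995.
Intercept c from BH-1: 411.7 + 54427.83 + 490051.22 = 544890.75.
At (585537, 4625302): z = −54414.9 − 490096.8 + 544890.75 = 379.1 m.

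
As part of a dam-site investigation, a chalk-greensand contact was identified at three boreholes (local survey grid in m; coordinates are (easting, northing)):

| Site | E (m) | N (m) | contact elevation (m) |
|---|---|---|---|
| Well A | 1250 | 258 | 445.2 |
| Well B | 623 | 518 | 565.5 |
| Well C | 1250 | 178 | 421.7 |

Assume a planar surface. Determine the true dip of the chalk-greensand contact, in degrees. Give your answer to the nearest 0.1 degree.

16.8°

Two edge vectors: Well A→Well B = (-627, 260, 120.3), Well A→Well C = (0, -80, -23.5).
Normal n = (Well A→Well B) × (Well A→Well C) = (3514, -14734.5, 50160).
So ∂z/∂E = −n_x/n_z = −0.07006 and ∂z/∂N = −n_y/n_z = 0.29375.
Gradient magnitude |∇z| = √(a² + b²) = √(0.00491 + 0.08629) = 0.30199.
True dip = arctan(0.30199) = 16.8°, dipping toward SSE (azimuth ≈ 167°).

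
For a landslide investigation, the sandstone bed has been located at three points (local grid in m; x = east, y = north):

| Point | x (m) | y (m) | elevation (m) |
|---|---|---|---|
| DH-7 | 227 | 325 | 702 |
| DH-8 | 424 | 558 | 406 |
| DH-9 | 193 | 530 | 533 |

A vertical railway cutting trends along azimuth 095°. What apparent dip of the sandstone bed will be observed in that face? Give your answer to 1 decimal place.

19.9°

Two edge vectors: DH-7→DH-8 = (197, 233, -296), DH-7→DH-9 = (-34, 205, -169).
Normal n = (DH-7→DH-8) × (DH-7→DH-9) = (21303, 43357, 48307).
So ∂z/∂x = −n_x/n_z = −0.44099 and ∂z/∂y = −n_y/n_z = −0.89753.
Unit vector along 095° is (sin 95°, cos 95°) = (0.9962, -0.0872).
Slope in that direction = a·(0.9962) + b·(-0.0872) = −0.36109.
Apparent dip = arctan|0.36109| = 19.9° (true dip is 45.0°, so apparent ≤ true as expected).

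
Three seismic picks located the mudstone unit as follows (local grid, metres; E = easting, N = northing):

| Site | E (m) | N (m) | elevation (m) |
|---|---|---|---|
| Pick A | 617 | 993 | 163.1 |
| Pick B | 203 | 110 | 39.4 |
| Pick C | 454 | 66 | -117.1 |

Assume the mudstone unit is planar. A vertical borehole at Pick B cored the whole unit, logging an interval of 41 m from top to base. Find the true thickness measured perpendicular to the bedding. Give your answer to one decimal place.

33.9 m

Two edge vectors: Pick A→Pick B = (-414, -883, -123.7), Pick A→Pick C = (-163, -927, -280.2).
Normal n = (Pick A→Pick B) × (Pick A→Pick C) = (132746.7, -95839.7, 239849).
So ∂z/∂E = −n_x/n_z = −0.55346 and ∂z/∂N = −n_y/n_z = 0.39958.
|∇z| = √(a²+b²) = 0.68263, so dip δ = arctan(0.68263) = 34.32°.
True thickness = vertical thickness × cos δ = 41 × cos 34.32° = 33.9 m.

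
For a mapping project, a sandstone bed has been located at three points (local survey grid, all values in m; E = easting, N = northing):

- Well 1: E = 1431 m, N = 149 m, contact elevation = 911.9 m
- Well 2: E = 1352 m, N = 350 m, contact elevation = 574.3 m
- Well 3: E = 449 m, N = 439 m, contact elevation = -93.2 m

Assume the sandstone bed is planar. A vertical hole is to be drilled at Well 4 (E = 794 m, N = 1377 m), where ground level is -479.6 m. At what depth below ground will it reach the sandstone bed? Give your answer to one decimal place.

Two edge vectors: Well 1→Well 2 = (-79, 201, -337.6), Well 1→Well 3 = (-982, 290, -1005.1).
Normal n = (Well 1→Well 2) × (Well 1→Well 3) = (-104121.1, 252120.3, 174472).
So ∂z/∂E = −n_x/n_z = 0.596778 and ∂z/∂N = −n_y/n_z = −1.445047.
Intercept c from Well 1: 911.9 − 853.99 + 215.31 = 273.22.
At (794, 1377): z_contact = 473.84 − 1989.83 + 273.22 = -1242.77 m.
Depth below ground = -479.6 − (-1242.77) = 763.2 m.

763.2 m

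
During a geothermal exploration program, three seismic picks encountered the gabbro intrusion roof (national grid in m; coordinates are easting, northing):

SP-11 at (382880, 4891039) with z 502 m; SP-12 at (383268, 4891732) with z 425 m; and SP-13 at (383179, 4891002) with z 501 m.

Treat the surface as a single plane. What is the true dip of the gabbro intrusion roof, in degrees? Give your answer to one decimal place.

Let the plane be z = a·easting + b·northing + c.
SP-12−SP-11: 388a + 693b = −77;  SP-13−SP-11: 299a − 37b = −1.
Solving gives a = −0.01599, b = −0.10216.
Gradient magnitude |∇z| = √(a² + b²) = √(0.00026 + 0.01044) = 0.10340.
True dip = arctan(0.10340) = 5.9°, dipping toward N (azimuth ≈ 009°).

5.9°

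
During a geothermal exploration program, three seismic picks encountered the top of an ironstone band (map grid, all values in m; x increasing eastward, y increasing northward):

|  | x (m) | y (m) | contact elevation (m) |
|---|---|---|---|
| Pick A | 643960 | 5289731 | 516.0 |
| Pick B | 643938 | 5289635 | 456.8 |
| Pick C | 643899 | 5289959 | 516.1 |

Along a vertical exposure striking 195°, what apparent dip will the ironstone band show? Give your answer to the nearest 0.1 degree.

32.7°

Two edge vectors: Pick A→Pick B = (-22, -96, -59.2), Pick A→Pick C = (-61, 228, 0.1).
Normal n = (Pick A→Pick B) × (Pick A→Pick C) = (13488, 3613.4, -10872).
So ∂z/∂x = −n_x/n_z = 1.24062 and ∂z/∂y = −n_y/n_z = 0.33236.
Unit vector along 195° is (sin 195°, cos 195°) = (-0.2588, -0.9659).
Slope in that direction = a·(-0.2588) + b·(-0.9659) = −0.64213.
Apparent dip = arctan|0.64213| = 32.7° (true dip is 52.1°, so apparent ≤ true as expected).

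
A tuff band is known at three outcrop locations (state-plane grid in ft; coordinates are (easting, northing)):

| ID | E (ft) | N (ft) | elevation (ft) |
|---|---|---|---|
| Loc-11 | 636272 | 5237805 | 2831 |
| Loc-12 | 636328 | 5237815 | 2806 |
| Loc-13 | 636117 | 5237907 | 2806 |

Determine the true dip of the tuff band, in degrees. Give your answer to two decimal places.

38.39°

Two edge vectors: Loc-11→Loc-12 = (56, 10, -25), Loc-11→Loc-13 = (-155, 102, -25).
Normal n = (Loc-11→Loc-12) × (Loc-11→Loc-13) = (2300, 5275, 7262).
So ∂z/∂E = −n_x/n_z = −0.31672 and ∂z/∂N = −n_y/n_z = −0.72638.
Gradient magnitude |∇z| = √(a² + b²) = √(0.10031 + 0.52763) = 0.79243.
True dip = arctan(0.79243) = 38.39°, dipping toward NNE (azimuth ≈ 024°).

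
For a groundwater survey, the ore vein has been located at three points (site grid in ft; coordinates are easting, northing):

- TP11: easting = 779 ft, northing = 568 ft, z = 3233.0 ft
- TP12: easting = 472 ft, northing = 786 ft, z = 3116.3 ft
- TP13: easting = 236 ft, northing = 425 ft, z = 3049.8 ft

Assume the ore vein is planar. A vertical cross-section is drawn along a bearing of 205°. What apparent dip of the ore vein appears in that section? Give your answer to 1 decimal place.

Let the plane be z = a·easting + b·northing + c.
TP12−TP11: −307a + 218b = −116.7;  TP13−TP11: −543a − 143b = −183.2.
Solving gives a = 0.34895, b = −0.04391.
Unit vector along 205° is (sin 205°, cos 205°) = (-0.4226, -0.9063).
Slope in that direction = a·(-0.4226) + b·(-0.9063) = −0.10768.
Apparent dip = arctan|0.10768| = 6.1° (true dip is 19.4°, so apparent ≤ true as expected).

6.1°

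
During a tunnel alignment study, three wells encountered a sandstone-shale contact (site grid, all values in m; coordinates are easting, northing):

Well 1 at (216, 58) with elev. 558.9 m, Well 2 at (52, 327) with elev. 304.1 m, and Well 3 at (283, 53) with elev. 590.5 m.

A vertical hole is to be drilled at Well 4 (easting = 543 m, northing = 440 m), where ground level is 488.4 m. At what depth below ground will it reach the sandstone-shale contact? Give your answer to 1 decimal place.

56.1 m

Two edge vectors: Well 1→Well 2 = (-164, 269, -254.8), Well 1→Well 3 = (67, -5, 31.6).
Normal n = (Well 1→Well 2) × (Well 1→Well 3) = (7226.4, -11889.2, -17203).
So ∂z/∂easting = −n_x/n_z = 0.42007 and ∂z/∂northing = −n_y/n_z = −0.69111.
Intercept c from Well 1: 558.9 − 90.73 + 40.08 = 508.25.
At (543, 440): z_contact = 228.10 − 304.09 + 508.25 = 432.26 m.
Depth below ground = 488.4 − 432.26 = 56.1 m.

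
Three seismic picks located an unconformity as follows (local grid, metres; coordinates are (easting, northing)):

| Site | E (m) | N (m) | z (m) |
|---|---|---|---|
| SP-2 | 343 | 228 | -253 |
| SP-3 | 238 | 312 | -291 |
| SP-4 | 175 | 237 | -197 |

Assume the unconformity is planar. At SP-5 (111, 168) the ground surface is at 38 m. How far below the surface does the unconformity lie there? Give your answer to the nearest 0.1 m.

146.2 m

Two edge vectors: SP-2→SP-3 = (-105, 84, -38), SP-2→SP-4 = (-168, 9, 56).
Normal n = (SP-2→SP-3) × (SP-2→SP-4) = (5046, 12264, 13167).
So ∂z/∂E = −n_x/n_z = −0.38323 and ∂z/∂N = −n_y/n_z = −0.93142.
Intercept c from SP-2: -253 + 131.45 + 212.36 = 90.81.
At (111, 168): z_contact = −42.54 − 156.48 + 90.81 = -108.21 m.
Depth below ground = 38 − (-108.21) = 146.2 m.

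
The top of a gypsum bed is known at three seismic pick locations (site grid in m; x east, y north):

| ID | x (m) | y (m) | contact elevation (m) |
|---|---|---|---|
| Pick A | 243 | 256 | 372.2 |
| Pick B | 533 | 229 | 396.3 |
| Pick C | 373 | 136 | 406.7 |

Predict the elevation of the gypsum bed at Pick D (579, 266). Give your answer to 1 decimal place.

391.1 m

Two edge vectors: Pick A→Pick B = (290, -27, 24.1), Pick A→Pick C = (130, -120, 34.5).
Normal n = (Pick A→Pick B) × (Pick A→Pick C) = (1960.5, -6872, -31290).
So ∂z/∂x = −n_x/n_z = 0.06266 and ∂z/∂y = −n_y/n_z = −0.21962.
Intercept c from Pick A: 372.2 − 15.23 + 56.22 = 413.20.
At (579, 266): z = 36.3 − 58.4 + 413.20 = 391.1 m.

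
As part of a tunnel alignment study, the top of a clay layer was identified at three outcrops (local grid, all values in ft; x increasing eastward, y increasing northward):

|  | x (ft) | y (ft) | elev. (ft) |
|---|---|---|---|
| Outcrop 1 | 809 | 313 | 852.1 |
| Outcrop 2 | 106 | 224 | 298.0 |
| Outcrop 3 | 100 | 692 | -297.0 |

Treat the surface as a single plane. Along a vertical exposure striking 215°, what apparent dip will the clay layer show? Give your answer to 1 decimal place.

26.0°

Two edge vectors: Outcrop 1→Outcrop 2 = (-703, -89, -554.1), Outcrop 1→Outcrop 3 = (-709, 379, -1149.1).
Normal n = (Outcrop 1→Outcrop 2) × (Outcrop 1→Outcrop 3) = (312273.8, -414960.4, -329538).
So ∂z/∂x = −n_x/n_z = 0.94761 and ∂z/∂y = −n_y/n_z = −1.25922.
Unit vector along 215° is (sin 215°, cos 215°) = (-0.5736, -0.8192).
Slope in that direction = a·(-0.5736) + b·(-0.8192) = 0.48796.
Apparent dip = arctan|0.48796| = 26.0° (true dip is 57.6°, so apparent ≤ true as expected).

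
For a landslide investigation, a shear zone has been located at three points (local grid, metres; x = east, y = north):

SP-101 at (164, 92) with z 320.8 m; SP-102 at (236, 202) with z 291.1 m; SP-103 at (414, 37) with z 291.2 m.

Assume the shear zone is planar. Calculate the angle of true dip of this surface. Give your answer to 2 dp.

12.90°

Two edge vectors: SP-101→SP-102 = (72, 110, -29.7), SP-101→SP-103 = (250, -55, -29.6).
Normal n = (SP-101→SP-102) × (SP-101→SP-103) = (-4889.5, -5293.8, -31460).
So ∂z/∂x = −n_x/n_z = −0.15542 and ∂z/∂y = −n_y/n_z = −0.16827.
Gradient magnitude |∇z| = √(a² + b²) = √(0.02416 + 0.02832) = 0.22906.
True dip = arctan(0.22906) = 12.90°, dipping toward NE (azimuth ≈ 043°).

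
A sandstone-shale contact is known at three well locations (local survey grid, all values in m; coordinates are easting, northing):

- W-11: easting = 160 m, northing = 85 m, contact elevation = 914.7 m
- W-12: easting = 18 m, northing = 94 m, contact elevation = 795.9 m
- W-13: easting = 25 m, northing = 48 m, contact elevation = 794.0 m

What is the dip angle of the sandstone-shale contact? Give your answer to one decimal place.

Let the plane be z = a·easting + b·northing + c.
W-12−W-11: −142a + 9b = −118.8;  W-13−W-11: −135a − 37b = −120.7.
Solving gives a = 0.84741, b = 0.17026.
Gradient magnitude |∇z| = √(a² + b²) = √(0.71810 + 0.02899) = 0.86435.
True dip = arctan(0.86435) = 40.8°, dipping toward WSW (azimuth ≈ 259°).

40.8°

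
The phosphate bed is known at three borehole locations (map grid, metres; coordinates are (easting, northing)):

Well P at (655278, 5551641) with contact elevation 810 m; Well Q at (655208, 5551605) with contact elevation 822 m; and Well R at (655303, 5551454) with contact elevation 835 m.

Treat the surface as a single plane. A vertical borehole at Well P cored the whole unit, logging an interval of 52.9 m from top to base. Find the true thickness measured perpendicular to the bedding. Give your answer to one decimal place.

52.1 m

Let the plane be z = a·E + b·N + c.
Well Q−Well P: −70a − 36b = 12;  Well R−Well P: 25a − 187b = 25.
Solving gives a = −0.09607, b = −0.14653.
|∇z| = √(a²+b²) = 0.17522, so dip δ = arctan(0.17522) = 9.94°.
True thickness = vertical thickness × cos δ = 52.9 × cos 9.94° = 52.1 m.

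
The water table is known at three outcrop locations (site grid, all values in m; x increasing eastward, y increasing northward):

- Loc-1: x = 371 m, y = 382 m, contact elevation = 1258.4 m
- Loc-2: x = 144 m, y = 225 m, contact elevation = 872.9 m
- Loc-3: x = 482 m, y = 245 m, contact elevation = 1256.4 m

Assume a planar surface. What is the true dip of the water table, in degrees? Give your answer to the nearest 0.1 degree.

Let the plane be z = a·x + b·y + c.
Loc-2−Loc-1: −227a − 157b = −385.5;  Loc-3−Loc-1: 111a − 137b = −2.
Solving gives a = 1.08188, b = 0.89116.
Gradient magnitude |∇z| = √(a² + b²) = √(1.17047 + 0.79417) = 1.40166.
True dip = arctan(1.40166) = 54.5°, dipping toward SW (azimuth ≈ 231°).

54.5°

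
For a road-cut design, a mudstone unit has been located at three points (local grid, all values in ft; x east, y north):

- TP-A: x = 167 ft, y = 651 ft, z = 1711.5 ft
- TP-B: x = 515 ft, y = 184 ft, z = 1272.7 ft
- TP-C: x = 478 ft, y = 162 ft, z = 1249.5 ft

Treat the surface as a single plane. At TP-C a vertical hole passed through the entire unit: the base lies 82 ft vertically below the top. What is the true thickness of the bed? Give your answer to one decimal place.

58.7 ft

Let the plane be z = a·x + b·y + c.
TP-B−TP-A: 348a − 467b = −438.8;  TP-C−TP-A: 311a − 489b = −462.
Solving gives a = 0.04736, b = 0.97490.
|∇z| = √(a²+b²) = 0.97605, so dip δ = arctan(0.97605) = 44.31°.
True thickness = vertical thickness × cos δ = 82 × cos 44.31° = 58.7 ft.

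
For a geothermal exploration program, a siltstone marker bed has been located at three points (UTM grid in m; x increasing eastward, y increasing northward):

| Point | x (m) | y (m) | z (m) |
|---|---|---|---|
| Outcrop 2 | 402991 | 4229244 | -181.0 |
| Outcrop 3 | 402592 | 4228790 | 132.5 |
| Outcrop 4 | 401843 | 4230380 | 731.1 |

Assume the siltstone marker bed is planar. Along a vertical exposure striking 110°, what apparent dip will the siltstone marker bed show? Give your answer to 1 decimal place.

36.7°

Two edge vectors: Outcrop 2→Outcrop 3 = (-399, -454, 313.5), Outcrop 2→Outcrop 4 = (-1148, 1136, 912.1).
Normal n = (Outcrop 2→Outcrop 3) × (Outcrop 2→Outcrop 4) = (-770229.4, 4029.9, -974456).
So ∂z/∂x = −n_x/n_z = −0.79042 and ∂z/∂y = −n_y/n_z = 0.00414.
Unit vector along 110° is (sin 110°, cos 110°) = (0.9397, -0.3420).
Slope in that direction = a·(0.9397) + b·(-0.3420) = −0.74417.
Apparent dip = arctan|0.74417| = 36.7° (true dip is 38.3°, so apparent ≤ true as expected).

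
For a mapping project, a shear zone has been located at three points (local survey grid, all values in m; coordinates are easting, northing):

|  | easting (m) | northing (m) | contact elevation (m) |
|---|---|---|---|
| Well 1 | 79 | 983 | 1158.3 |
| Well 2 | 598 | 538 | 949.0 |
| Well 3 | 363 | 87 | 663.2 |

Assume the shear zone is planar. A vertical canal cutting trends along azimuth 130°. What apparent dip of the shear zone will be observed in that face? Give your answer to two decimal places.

Two edge vectors: Well 1→Well 2 = (519, -445, -209.3), Well 1→Well 3 = (284, -896, -495.1).
Normal n = (Well 1→Well 2) × (Well 1→Well 3) = (32786.7, 197515.7, -338644).
So ∂z/∂easting = −n_x/n_z = 0.09682 and ∂z/∂northing = −n_y/n_z = 0.58325.
Unit vector along 130° is (sin 130°, cos 130°) = (0.7660, -0.6428).
Slope in that direction = a·(0.7660) + b·(-0.6428) = −0.30074.
Apparent dip = arctan|0.30074| = 16.74° (true dip is 30.6°, so apparent ≤ true as expected).

16.74°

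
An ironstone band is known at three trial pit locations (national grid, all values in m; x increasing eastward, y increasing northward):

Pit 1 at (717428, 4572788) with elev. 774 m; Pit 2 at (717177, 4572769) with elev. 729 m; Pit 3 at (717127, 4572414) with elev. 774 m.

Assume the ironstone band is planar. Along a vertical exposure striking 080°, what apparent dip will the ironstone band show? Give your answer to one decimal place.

9.2°

Two edge vectors: Pit 1→Pit 2 = (-251, -19, -45), Pit 1→Pit 3 = (-301, -374, 0).
Normal n = (Pit 1→Pit 2) × (Pit 1→Pit 3) = (-16830, 13545, 88155).
So ∂z/∂x = −n_x/n_z = 0.19091 and ∂z/∂y = −n_y/n_z = −0.15365.
Unit vector along 080° is (sin 80°, cos 80°) = (0.9848, 0.1736).
Slope in that direction = a·(0.9848) + b·(0.1736) = 0.16133.
Apparent dip = arctan|0.16133| = 9.2° (true dip is 13.8°, so apparent ≤ true as expected).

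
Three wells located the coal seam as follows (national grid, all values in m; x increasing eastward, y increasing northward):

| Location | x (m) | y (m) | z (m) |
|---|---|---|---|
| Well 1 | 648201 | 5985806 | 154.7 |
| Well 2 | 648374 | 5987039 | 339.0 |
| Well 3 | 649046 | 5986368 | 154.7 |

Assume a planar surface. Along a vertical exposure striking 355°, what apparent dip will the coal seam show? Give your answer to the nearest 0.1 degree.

Two edge vectors: Well 1→Well 2 = (173, 1233, 184.3), Well 1→Well 3 = (845, 562, 0).
Normal n = (Well 1→Well 2) × (Well 1→Well 3) = (-103576.6, 155733.5, -944659).
So ∂z/∂x = −n_x/n_z = −0.10964 and ∂z/∂y = −n_y/n_z = 0.16486.
Unit vector along 355° is (sin 355°, cos 355°) = (-0.0872, 0.9962).
Slope in that direction = a·(-0.0872) + b·(0.9962) = 0.17379.
Apparent dip = arctan|0.17379| = 9.9° (true dip is 11.2°, so apparent ≤ true as expected).

9.9°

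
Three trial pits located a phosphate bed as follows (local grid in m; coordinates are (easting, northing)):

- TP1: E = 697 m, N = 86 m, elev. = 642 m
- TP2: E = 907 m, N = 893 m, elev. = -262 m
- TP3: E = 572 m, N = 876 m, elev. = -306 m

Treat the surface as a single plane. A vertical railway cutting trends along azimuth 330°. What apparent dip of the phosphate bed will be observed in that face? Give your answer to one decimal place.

47.9°

Let the plane be z = a·E + b·N + c.
TP2−TP1: 210a + 807b = −904;  TP3−TP1: −125a + 790b = −948.
Solving gives a = 0.19071, b = −1.16982.
Unit vector along 330° is (sin 330°, cos 330°) = (-0.5000, 0.8660).
Slope in that direction = a·(-0.5000) + b·(0.8660) = −1.10845.
Apparent dip = arctan|1.10845| = 47.9° (true dip is 49.8°, so apparent ≤ true as expected).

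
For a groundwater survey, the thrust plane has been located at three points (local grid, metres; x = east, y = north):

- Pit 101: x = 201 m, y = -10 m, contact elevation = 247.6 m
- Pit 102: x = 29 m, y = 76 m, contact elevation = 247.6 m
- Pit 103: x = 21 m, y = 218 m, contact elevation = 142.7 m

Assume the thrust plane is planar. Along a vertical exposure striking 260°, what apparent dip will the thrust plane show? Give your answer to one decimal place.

26.9°

Two edge vectors: Pit 101→Pit 102 = (-172, 86, 0), Pit 101→Pit 103 = (-180, 228, -104.9).
Normal n = (Pit 101→Pit 102) × (Pit 101→Pit 103) = (-9021.4, -18042.8, -23736).
So ∂z/∂x = −n_x/n_z = −0.38007 and ∂z/∂y = −n_y/n_z = −0.76014.
Unit vector along 260° is (sin 260°, cos 260°) = (-0.9848, -0.1736).
Slope in that direction = a·(-0.9848) + b·(-0.1736) = 0.50630.
Apparent dip = arctan|0.50630| = 26.9° (true dip is 40.4°, so apparent ≤ true as expected).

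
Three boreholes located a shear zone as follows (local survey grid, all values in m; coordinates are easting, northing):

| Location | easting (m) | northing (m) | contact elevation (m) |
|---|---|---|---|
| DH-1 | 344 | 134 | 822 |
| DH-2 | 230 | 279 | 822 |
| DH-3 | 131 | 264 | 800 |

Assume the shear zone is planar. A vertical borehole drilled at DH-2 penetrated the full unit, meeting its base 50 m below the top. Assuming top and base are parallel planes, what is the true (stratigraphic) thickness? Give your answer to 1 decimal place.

48.5 m

Let the plane be z = a·easting + b·northing + c.
DH-2−DH-1: −114a + 145b = 0;  DH-3−DH-1: −213a + 130b = −22.
Solving gives a = 0.19857, b = 0.15612.
|∇z| = √(a²+b²) = 0.25259, so dip δ = arctan(0.25259) = 14.18°.
True thickness = vertical thickness × cos δ = 50 × cos 14.18° = 48.5 m.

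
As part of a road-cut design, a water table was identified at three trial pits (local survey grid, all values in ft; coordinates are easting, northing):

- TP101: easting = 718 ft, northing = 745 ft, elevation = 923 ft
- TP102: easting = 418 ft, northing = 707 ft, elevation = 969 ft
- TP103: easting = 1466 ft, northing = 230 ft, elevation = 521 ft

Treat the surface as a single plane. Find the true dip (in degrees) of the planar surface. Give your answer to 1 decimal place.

Let the plane be z = a·easting + b·northing + c.
TP102−TP101: −300a − 38b = 46;  TP103−TP101: 748a − 515b = −402.
Solving gives a = −0.21302, b = 0.47119.
Gradient magnitude |∇z| = √(a² + b²) = √(0.04538 + 0.22202) = 0.51710.
True dip = arctan(0.51710) = 27.3°, dipping toward SSE (azimuth ≈ 156°).

27.3°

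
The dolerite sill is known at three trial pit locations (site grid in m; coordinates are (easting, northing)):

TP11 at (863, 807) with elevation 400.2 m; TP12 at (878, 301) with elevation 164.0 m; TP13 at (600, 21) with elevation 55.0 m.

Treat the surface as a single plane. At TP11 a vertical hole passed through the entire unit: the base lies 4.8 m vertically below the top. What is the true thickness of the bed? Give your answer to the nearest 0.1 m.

4.3 m

Two edge vectors: TP11→TP12 = (15, -506, -236.2), TP11→TP13 = (-263, -786, -345.2).
Normal n = (TP11→TP12) × (TP11→TP13) = (-10982, 67298.6, -144868).
So ∂z/∂E = −n_x/n_z = −0.07581 and ∂z/∂N = −n_y/n_z = 0.46455.
|∇z| = √(a²+b²) = 0.47070, so dip δ = arctan(0.47070) = 25.21°.
True thickness = vertical thickness × cos δ = 4.8 × cos 25.21° = 4.3 m.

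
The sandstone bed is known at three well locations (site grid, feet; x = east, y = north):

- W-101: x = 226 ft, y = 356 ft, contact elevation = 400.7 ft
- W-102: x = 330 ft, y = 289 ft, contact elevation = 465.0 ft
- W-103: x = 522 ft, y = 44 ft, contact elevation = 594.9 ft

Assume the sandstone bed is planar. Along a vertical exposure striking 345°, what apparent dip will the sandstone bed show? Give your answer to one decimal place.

Two edge vectors: W-101→W-102 = (104, -67, 64.3), W-101→W-103 = (296, -312, 194.2).
Normal n = (W-101→W-102) × (W-101→W-103) = (7050.2, -1164, -12616).
So ∂z/∂x = −n_x/n_z = 0.55883 and ∂z/∂y = −n_y/n_z = −0.09226.
Unit vector along 345° is (sin 345°, cos 345°) = (-0.2588, 0.9659).
Slope in that direction = a·(-0.2588) + b·(0.9659) = −0.23376.
Apparent dip = arctan|0.23376| = 13.2° (true dip is 29.5°, so apparent ≤ true as expected).

13.2°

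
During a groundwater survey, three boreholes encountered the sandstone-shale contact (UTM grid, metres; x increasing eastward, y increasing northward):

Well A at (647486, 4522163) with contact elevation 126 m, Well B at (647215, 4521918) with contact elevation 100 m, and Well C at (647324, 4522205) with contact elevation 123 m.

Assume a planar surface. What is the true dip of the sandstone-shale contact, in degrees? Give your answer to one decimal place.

4.3°

Let the plane be z = a·x + b·y + c.
Well B−Well A: −271a − 245b = −26;  Well C−Well A: −162a + 42b = −3.
Solving gives a = 0.03577, b = 0.06655.
Gradient magnitude |∇z| = √(a² + b²) = √(0.00128 + 0.00443) = 0.07556.
True dip = arctan(0.07556) = 4.3°, dipping toward SSW (azimuth ≈ 208°).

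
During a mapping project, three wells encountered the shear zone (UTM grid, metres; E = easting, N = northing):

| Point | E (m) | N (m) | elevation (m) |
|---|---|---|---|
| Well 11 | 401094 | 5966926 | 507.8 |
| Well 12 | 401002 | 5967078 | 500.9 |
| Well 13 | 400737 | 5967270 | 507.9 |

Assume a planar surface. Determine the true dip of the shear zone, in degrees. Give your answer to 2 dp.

8.64°

Two edge vectors: Well 11→Well 12 = (-92, 152, -6.9), Well 11→Well 13 = (-357, 344, 0.1).
Normal n = (Well 11→Well 12) × (Well 11→Well 13) = (2388.8, 2472.5, 22616).
So ∂z/∂E = −n_x/n_z = −0.10562 and ∂z/∂N = −n_y/n_z = −0.10933.
Gradient magnitude |∇z| = √(a² + b²) = √(0.01116 + 0.01195) = 0.15201.
True dip = arctan(0.15201) = 8.64°, dipping toward NE (azimuth ≈ 044°).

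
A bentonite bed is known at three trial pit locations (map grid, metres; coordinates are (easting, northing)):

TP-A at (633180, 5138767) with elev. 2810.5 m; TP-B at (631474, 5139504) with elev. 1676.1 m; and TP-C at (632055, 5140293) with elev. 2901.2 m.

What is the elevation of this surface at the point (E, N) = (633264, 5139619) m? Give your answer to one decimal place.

3582.8 m

Two edge vectors: TP-A→TP-B = (-1706, 737, -1134.4), TP-A→TP-C = (-1125, 1526, 90.7).
Normal n = (TP-A→TP-B) × (TP-A→TP-C) = (1797940.3, 1430934.2, -1774231).
So ∂z/∂E = −n_x/n_z = 1.013363142 and ∂z/∂N = −n_y/n_z = 0.806509524.
Intercept c from TP-A: 2810.5 − 641641.27 − 4144464.53 = −4783295.30.
At (633264, 5139619): z = 641726.4 + 4145151.7 − 4783295.30 = 3582.8 m.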